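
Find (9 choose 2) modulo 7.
1

Using Lucas' theorem:
Write n=9 and k=2 in base 7:
n in base 7: [1, 2]
k in base 7: [0, 2]
C(9,2) mod 7 = ∏ C(n_i, k_i) mod 7
Digit binomials (mod 7): C(1,0) = 1; C(2,2) = 1
Product: 1 × 1 = 1 ≡ 1 (mod 7)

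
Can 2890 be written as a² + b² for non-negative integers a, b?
9² + 53² (a=9, b=53)

Factorization: 2890 = 2 × 5 × 17^2
By Fermat: n is sum of two squares iff every prime p ≡ 3 (mod 4) appears to even power.
All primes ≡ 3 (mod 4) appear to even power.
Search a = 0, 1, 2, … for 2890 - a² a perfect square: first hit at a = 9: 2890 - 81 = 2809 = 53².
2890 = 9² + 53² = 81 + 2809 ✓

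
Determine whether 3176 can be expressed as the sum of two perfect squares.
26² + 50² (a=26, b=50)

Factorization: 3176 = 2^3 × 397
By Fermat: n is sum of two squares iff every prime p ≡ 3 (mod 4) appears to even power.
All primes ≡ 3 (mod 4) appear to even power.
Search a = 0, 1, 2, … for 3176 - a² a perfect square: first hit at a = 26: 3176 - 676 = 2500 = 50².
3176 = 26² + 50² = 676 + 2500 ✓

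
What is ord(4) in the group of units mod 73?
9

73 is prime, so ord(4) divides φ(73) = 72.
Divisors of 72: 1, 2, 3, 4, 6, 8, 9, 12, 18, 24, 36, 72.
Repeated squaring: 4^1 ≡ 4, 4^2 ≡ 16, 4^4 ≡ 37, 4^8 ≡ 55, 4^16 ≡ 32, 4^32 ≡ 2, 4^64 ≡ 4 (mod 73).
Test 4^d mod 73 for each divisor d in increasing order:
4^1 ≡ 4
4^2 ≡ 16
4^3 = 4^2·4^1 ≡ 64
4^4 ≡ 37
4^6 = 4^4·4^2 ≡ 8
4^8 ≡ 55
4^9 = 4^8·4^1 ≡ 1  ← first divisor giving 1
The order is 9.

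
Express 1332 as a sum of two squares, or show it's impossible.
6² + 36² (a=6, b=36)

Factorization: 1332 = 2^2 × 3^2 × 37
By Fermat: n is sum of two squares iff every prime p ≡ 3 (mod 4) appears to even power.
All primes ≡ 3 (mod 4) appear to even power.
Search a = 0, 1, 2, … for 1332 - a² a perfect square: first hit at a = 6: 1332 - 36 = 1296 = 36².
1332 = 6² + 36² = 36 + 1296 ✓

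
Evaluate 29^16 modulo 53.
44

Repeated squaring. Binary of 16 = 10000.
29^1 ≡ 29 (mod 53); 29^2 ≡ 46 (mod 53); 29^4 ≡ 49 (mod 53); 29^8 ≡ 16 (mod 53); 29^16 ≡ 44 (mod 53)
29^16 = 29^16 ≡ 44 (mod 53)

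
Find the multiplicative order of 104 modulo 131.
130

131 is prime, so ord(104) divides φ(131) = 130.
Divisors of 130: 1, 2, 5, 10, 13, 26, 65, 130.
Repeated squaring: 104^1 ≡ 104, 104^2 ≡ 74, 104^4 ≡ 105, 104^8 ≡ 21, 104^16 ≡ 48, 104^32 ≡ 77, 104^64 ≡ 34, 104^128 ≡ 108 (mod 131).
Test 104^d mod 131 for each divisor d in increasing order:
104^1 ≡ 104
104^2 ≡ 74
104^5 = 104^4·104^1 ≡ 47
104^10 = 104^8·104^2 ≡ 113
104^13 = 104^8·104^4·104^1 ≡ 70
104^26 = 104^16·104^8·104^2 ≡ 53
104^65 = 104^64·104^1 ≡ 130
104^130 = 104^128·104^2 ≡ 1  ← first divisor giving 1
The order is 130.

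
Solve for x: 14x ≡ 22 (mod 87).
x ≡ 14 (mod 87)

gcd(14, 87) = 1, which divides 22, so solutions exist.
Find 14^(-1) mod 87 by the extended Euclidean algorithm:
87 = 6 × 14 + 3  ⟹  3 = (1)·87 + (-6)·14
14 = 4 × 3 + 2  ⟹  2 = (-4)·87 + (25)·14
3 = 1 × 2 + 1  ⟹  1 = (5)·87 + (-31)·14
So (-31)·14 ≡ 1 (mod 87), i.e. 14^(-1) ≡ -31 ≡ 56 (mod 87).
x ≡ 56 × 22 = 1232 ≡ 14 (mod 87).
Check: 14 × 14 = 196 ≡ 22 (mod 87).
Unique solution: x ≡ 14 (mod 87)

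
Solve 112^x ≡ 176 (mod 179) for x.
53

Baby-step giant-step with step n = ⌈√179⌉ = 14.
Baby steps 112^j mod 179 (j:value) for j=0..13: 0:1, 1:112, 2:14, 3:136, 4:17, 5:114, 6:59, 7:164, 8:110, 9:148, 10:108, 11:103, 12:80, 13:10.
Giant-step multiplier: 112^(-14) ≡ 112^(178-14) = 112^164 ≡ 144 (mod 179).
Giant steps γ_i = 176·144^i mod 179: γ_0=176, γ_1=105, γ_2=84, γ_3=103 (in table at j=11).
x = i·n + j = 3·14 + 11 = 53.
Check: 112^53 ≡ 176 (mod 179).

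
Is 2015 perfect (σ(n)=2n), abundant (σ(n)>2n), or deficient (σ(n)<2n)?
deficient

Proper divisors of 2015: sum = 1 + 5 + 13 + 31 + 65 + 155 + 403 = 673
Since 673 < 2015, 2015 is deficient.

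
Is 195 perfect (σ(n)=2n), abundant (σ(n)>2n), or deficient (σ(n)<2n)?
deficient

Proper divisors of 195: sum = 1 + 3 + 5 + 13 + 15 + 39 + 65 = 141
Since 141 < 195, 195 is deficient.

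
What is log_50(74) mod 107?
35

Baby-step giant-step with step n = ⌈√107⌉ = 11.
Baby steps 50^j mod 107 (j:value) for j=0..10: 0:1, 1:50, 2:39, 3:24, 4:23, 5:80, 6:41, 7:17, 8:101, 9:21, 10:87.
Giant-step multiplier: 50^(-11) ≡ 50^(106-11) = 50^95 ≡ 26 (mod 107).
Giant steps γ_i = 74·26^i mod 107: γ_0=74, γ_1=105, γ_2=55, γ_3=39 (in table at j=2).
x = i·n + j = 3·11 + 2 = 35.
Check: 50^35 ≡ 74 (mod 107).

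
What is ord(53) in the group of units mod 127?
126

127 is prime, so ord(53) divides φ(127) = 126.
Divisors of 126: 1, 2, 3, 6, 7, 9, 14, 18, 21, 42, 63, 126.
Repeated squaring: 53^1 ≡ 53, 53^2 ≡ 15, 53^4 ≡ 98, 53^8 ≡ 79, 53^16 ≡ 18, 53^32 ≡ 70, 53^64 ≡ 74 (mod 127).
Test 53^d mod 127 for each divisor d in increasing order:
53^1 ≡ 53
53^2 ≡ 15
53^3 = 53^2·53^1 ≡ 33
53^6 = 53^4·53^2 ≡ 73
53^7 = 53^4·53^2·53^1 ≡ 59
53^9 = 53^8·53^1 ≡ 123
53^14 = 53^8·53^4·53^2 ≡ 52
53^18 = 53^16·53^2 ≡ 16
53^21 = 53^16·53^4·53^1 ≡ 20
53^42 = 53^32·53^8·53^2 ≡ 19
53^63 = 53^32·53^16·53^8·53^4·53^2·53^1 ≡ 126
53^126 = 53^64·53^32·53^16·53^8·53^4·53^2 ≡ 1  ← first divisor giving 1
The order is 126.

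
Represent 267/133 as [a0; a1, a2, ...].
[2; 133]

Euclidean algorithm steps:
267 = 2 × 133 + 1
133 = 133 × 1 + 0
Continued fraction: [2; 133]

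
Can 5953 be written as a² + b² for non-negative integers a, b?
52² + 57² (a=52, b=57)

Factorization: 5953 = 5953
By Fermat: n is sum of two squares iff every prime p ≡ 3 (mod 4) appears to even power.
All primes ≡ 3 (mod 4) appear to even power.
Search a = 0, 1, 2, … for 5953 - a² a perfect square: first hit at a = 52: 5953 - 2704 = 3249 = 57².
5953 = 52² + 57² = 2704 + 3249 ✓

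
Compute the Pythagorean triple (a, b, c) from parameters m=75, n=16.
(5369, 2400, 5881)

Euclid's formula: a = m² - n², b = 2mn, c = m² + n²
m = 75, n = 16
a = 75² - 16² = 5625 - 256 = 5369
b = 2 × 75 × 16 = 2400
c = 75² + 16² = 5625 + 256 = 5881
Verification: 5369² + 2400² = 28826161 + 5760000 = 34586161 = 5881² ✓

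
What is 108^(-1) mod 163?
80

gcd(108, 163) = 1, so the inverse exists.
Extended Euclidean algorithm on (163, 108):
163 = 1 × 108 + 55  ⟹  55 = (1)·163 + (-1)·108
108 = 1 × 55 + 53  ⟹  53 = (-1)·163 + (2)·108
55 = 1 × 53 + 2  ⟹  2 = (2)·163 + (-3)·108
53 = 26 × 2 + 1  ⟹  1 = (-53)·163 + (80)·108
So (80)·108 ≡ 1 (mod 163), i.e. 108^(-1) ≡ 80 (mod 163).
Check: 108 × 80 = 8640 ≡ 1 (mod 163)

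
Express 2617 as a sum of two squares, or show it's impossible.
4² + 51² (a=4, b=51)

Factorization: 2617 = 2617
By Fermat: n is sum of two squares iff every prime p ≡ 3 (mod 4) appears to even power.
All primes ≡ 3 (mod 4) appear to even power.
Search a = 0, 1, 2, … for 2617 - a² a perfect square: first hit at a = 4: 2617 - 16 = 2601 = 51².
2617 = 4² + 51² = 16 + 2601 ✓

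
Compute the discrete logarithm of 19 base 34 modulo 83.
67

Baby-step giant-step with step n = ⌈√83⌉ = 10.
Baby steps 34^j mod 83 (j:value) for j=0..9: 0:1, 1:34, 2:77, 3:45, 4:36, 5:62, 6:33, 7:43, 8:51, 9:74.
Giant-step multiplier: 34^(-10) ≡ 34^(82-10) = 34^72 ≡ 16 (mod 83).
Giant steps γ_i = 19·16^i mod 83: γ_0=19, γ_1=55, γ_2=50, γ_3=53, γ_4=18, γ_5=39, γ_6=43 (in table at j=7).
x = i·n + j = 6·10 + 7 = 67.
Check: 34^67 ≡ 19 (mod 83).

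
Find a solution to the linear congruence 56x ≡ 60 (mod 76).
x ≡ 16 (mod 19)

gcd(56, 76) = 4, which divides 60, so solutions exist.
Divide through by 4: 14x ≡ 15 (mod 19).
Find 14^(-1) mod 19 by the extended Euclidean algorithm:
19 = 1 × 14 + 5  ⟹  5 = (1)·19 + (-1)·14
14 = 2 × 5 + 4  ⟹  4 = (-2)·19 + (3)·14
5 = 1 × 4 + 1  ⟹  1 = (3)·19 + (-4)·14
So (-4)·14 ≡ 1 (mod 19), i.e. 14^(-1) ≡ -4 ≡ 15 (mod 19).
x ≡ 15 × 15 = 225 ≡ 16 (mod 19).
Check: 56 × 16 = 896 ≡ 60 (mod 76).
x ≡ 16 (mod 19), giving 4 solutions mod 76.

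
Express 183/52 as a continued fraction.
[3; 1, 1, 12, 2]

Euclidean algorithm steps:
183 = 3 × 52 + 27
52 = 1 × 27 + 25
27 = 1 × 25 + 2
25 = 12 × 2 + 1
2 = 2 × 1 + 0
Continued fraction: [3; 1, 1, 12, 2]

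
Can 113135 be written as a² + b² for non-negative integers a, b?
Not possible

Factorization: 113135 = 5 × 11^3 × 17
By Fermat: n is sum of two squares iff every prime p ≡ 3 (mod 4) appears to even power.
Prime(s) ≡ 3 (mod 4) with odd exponent: [(11, 3)]
Therefore 113135 cannot be expressed as a² + b².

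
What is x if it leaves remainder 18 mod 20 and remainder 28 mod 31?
338

Using Chinese Remainder Theorem:
M = 20 × 31 = 620
M1 = 31, M2 = 20
y1 = 31^(-1) mod 20 = 11
y2 = 20^(-1) mod 31 = 14
x = (18×31×11 + 28×20×14) mod 620 = 338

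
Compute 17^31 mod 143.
17

Repeated squaring. Binary of 31 = 11111.
17^1 ≡ 17 (mod 143); 17^2 ≡ 3 (mod 143); 17^4 ≡ 9 (mod 143); 17^8 ≡ 81 (mod 143); 17^16 ≡ 126 (mod 143)
17^31 = 17^1 × 17^2 × 17^4 × 17^8 × 17^16 ≡ 17 (mod 143)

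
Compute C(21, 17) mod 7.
0

Using Lucas' theorem:
Write n=21 and k=17 in base 7:
n in base 7: [3, 0]
k in base 7: [2, 3]
C(21,17) mod 7 = ∏ C(n_i, k_i) mod 7
Digit binomials (mod 7): C(3,2) = 3; C(0,3) = 0 (k_i > n_i)
Product: 3 × 0 = 0 ≡ 0 (mod 7)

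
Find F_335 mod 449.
324

Matrix identity: Q^n = [[F_(n+1), F_n], [F_n, F_(n-1)]] with Q = [[1,1],[1,0]].
n = 335 = 101001111₂. Square-and-multiply, entries mod 449:
Q^1 = [[1,1],[1,0]]
Q^2 = (Q^1)² = [[2,1],[1,1]]
Q^5 = (Q^2)²·Q = [[8,5],[5,3]]
Q^10 = (Q^5)² = [[89,55],[55,34]]
Q^20 = (Q^10)² = [[170,30],[30,140]]
Q^41 = (Q^20)²·Q = [[37,166],[166,320]]
Q^83 = (Q^41)²·Q = [[183,189],[189,443]]
Q^167 = (Q^83)²·Q = [[291,64],[64,227]]
Q^335 = (Q^167)²·Q = [[250,324],[324,375]]
F_335 mod 449 = Q^335[0][1] = 324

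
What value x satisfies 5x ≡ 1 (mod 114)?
23

gcd(5, 114) = 1, so the inverse exists.
Extended Euclidean algorithm on (114, 5):
114 = 22 × 5 + 4  ⟹  4 = (1)·114 + (-22)·5
5 = 1 × 4 + 1  ⟹  1 = (-1)·114 + (23)·5
So (23)·5 ≡ 1 (mod 114), i.e. 5^(-1) ≡ 23 (mod 114).
Check: 5 × 23 = 115 ≡ 1 (mod 114)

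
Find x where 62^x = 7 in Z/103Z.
98

Baby-step giant-step with step n = ⌈√103⌉ = 11.
Baby steps 62^j mod 103 (j:value) for j=0..10: 0:1, 1:62, 2:33, 3:89, 4:59, 5:53, 6:93, 7:101, 8:82, 9:37, 10:28.
Giant-step multiplier: 62^(-11) ≡ 62^(102-11) = 62^91 ≡ 48 (mod 103).
Giant steps γ_i = 7·48^i mod 103: γ_0=7, γ_1=27, γ_2=60, γ_3=99, γ_4=14, γ_5=54, γ_6=17, γ_7=95, γ_8=28 (in table at j=10).
x = i·n + j = 8·11 + 10 = 98.
Check: 62^98 ≡ 7 (mod 103).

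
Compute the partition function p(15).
176

p(n) counts ways to write n as a sum of positive integers (order ignored).
Euler's pentagonal recurrence: p(k) = p(k-1) + p(k-2) - p(k-5) - p(k-7) + p(k-12) + p(k-15) - ... (offsets j(3j∓1)/2, signs ++--, p(0)=1, p(<0)=0).
DP table for k = 0..14: p(0)=1, p(1)=1, p(2)=2, p(3)=3, p(4)=5, p(5)=7, p(6)=11, p(7)=15, p(8)=22, p(9)=30, p(10)=42, p(11)=56, p(12)=77, p(13)=101, p(14)=135.
Final step: p(15) = p(14) + p(13) - p(10) - p(8) + p(3) + p(0)
= 135 + 101 - 42 - 22 + 3 + 1
= 176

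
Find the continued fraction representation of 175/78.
[2; 4, 9, 2]

Euclidean algorithm steps:
175 = 2 × 78 + 19
78 = 4 × 19 + 2
19 = 9 × 2 + 1
2 = 2 × 1 + 0
Continued fraction: [2; 4, 9, 2]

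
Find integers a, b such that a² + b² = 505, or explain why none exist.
8² + 21² (a=8, b=21)

Factorization: 505 = 5 × 101
By Fermat: n is sum of two squares iff every prime p ≡ 3 (mod 4) appears to even power.
All primes ≡ 3 (mod 4) appear to even power.
Search a = 0, 1, 2, … for 505 - a² a perfect square: first hit at a = 8: 505 - 64 = 441 = 21².
505 = 8² + 21² = 64 + 441 ✓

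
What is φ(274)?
136

274 = 2 × 137
φ(n) = n × ∏(1 - 1/p) for each prime p dividing n
φ(274) = 274 × (1 - 1/2) × (1 - 1/137) = 136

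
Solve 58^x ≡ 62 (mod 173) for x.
79

Baby-step giant-step with step n = ⌈√173⌉ = 14.
Baby steps 58^j mod 173 (j:value) for j=0..13: 0:1, 1:58, 2:77, 3:141, 4:47, 5:131, 6:159, 7:53, 8:133, 9:102, 10:34, 11:69, 12:23, 13:123.
Giant-step multiplier: 58^(-14) ≡ 58^(172-14) = 58^158 ≡ 38 (mod 173).
Giant steps γ_i = 62·38^i mod 173: γ_0=62, γ_1=107, γ_2=87, γ_3=19, γ_4=30, γ_5=102 (in table at j=9).
x = i·n + j = 5·14 + 9 = 79.
Check: 58^79 ≡ 62 (mod 173).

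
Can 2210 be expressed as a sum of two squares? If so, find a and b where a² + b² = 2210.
1² + 47² (a=1, b=47)

Factorization: 2210 = 2 × 5 × 13 × 17
By Fermat: n is sum of two squares iff every prime p ≡ 3 (mod 4) appears to even power.
All primes ≡ 3 (mod 4) appear to even power.
Search a = 0, 1, 2, … for 2210 - a² a perfect square: first hit at a = 1: 2210 - 1 = 2209 = 47².
2210 = 1² + 47² = 1 + 2209 ✓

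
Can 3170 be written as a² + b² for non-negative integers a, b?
19² + 53² (a=19, b=53)

Factorization: 3170 = 2 × 5 × 317
By Fermat: n is sum of two squares iff every prime p ≡ 3 (mod 4) appears to even power.
All primes ≡ 3 (mod 4) appear to even power.
Search a = 0, 1, 2, … for 3170 - a² a perfect square: first hit at a = 19: 3170 - 361 = 2809 = 53².
3170 = 19² + 53² = 361 + 2809 ✓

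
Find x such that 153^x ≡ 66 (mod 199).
118

Baby-step giant-step with step n = ⌈√199⌉ = 15.
Baby steps 153^j mod 199 (j:value) for j=0..14: 0:1, 1:153, 2:126, 3:174, 4:155, 5:34, 6:28, 7:105, 8:145, 9:96, 10:161, 11:156, 12:187, 13:154, 14:80.
Giant-step multiplier: 153^(-15) ≡ 153^(198-15) = 153^183 ≡ 67 (mod 199).
Giant steps γ_i = 66·67^i mod 199: γ_0=66, γ_1=44, γ_2=162, γ_3=108, γ_4=72, γ_5=48, γ_6=32, γ_7=154 (in table at j=13).
x = i·n + j = 7·15 + 13 = 118.
Check: 153^118 ≡ 66 (mod 199).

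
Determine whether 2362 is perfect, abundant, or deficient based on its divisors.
deficient

Proper divisors of 2362: sum = 1 + 2 + 1181 = 1184
Since 1184 < 2362, 2362 is deficient.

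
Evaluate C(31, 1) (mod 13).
5

Using Lucas' theorem:
Write n=31 and k=1 in base 13:
n in base 13: [2, 5]
k in base 13: [0, 1]
C(31,1) mod 13 = ∏ C(n_i, k_i) mod 13
Digit binomials (mod 13): C(2,0) = 1; C(5,1) = 5
Product: 1 × 5 = 5 ≡ 5 (mod 13)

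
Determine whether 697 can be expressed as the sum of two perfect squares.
11² + 24² (a=11, b=24)

Factorization: 697 = 17 × 41
By Fermat: n is sum of two squares iff every prime p ≡ 3 (mod 4) appears to even power.
All primes ≡ 3 (mod 4) appear to even power.
Search a = 0, 1, 2, … for 697 - a² a perfect square: first hit at a = 11: 697 - 121 = 576 = 24².
697 = 11² + 24² = 121 + 576 ✓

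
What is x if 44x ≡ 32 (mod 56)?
x ≡ 2 (mod 14)

gcd(44, 56) = 4, which divides 32, so solutions exist.
Divide through by 4: 11x ≡ 8 (mod 14).
Find 11^(-1) mod 14 by the extended Euclidean algorithm:
14 = 1 × 11 + 3  ⟹  3 = (1)·14 + (-1)·11
11 = 3 × 3 + 2  ⟹  2 = (-3)·14 + (4)·11
3 = 1 × 2 + 1  ⟹  1 = (4)·14 + (-5)·11
So (-5)·11 ≡ 1 (mod 14), i.e. 11^(-1) ≡ -5 ≡ 9 (mod 14).
x ≡ 9 × 8 = 72 ≡ 2 (mod 14).
Check: 44 × 2 = 88 ≡ 32 (mod 56).
x ≡ 2 (mod 14), giving 4 solutions mod 56.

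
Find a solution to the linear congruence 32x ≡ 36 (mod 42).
x ≡ 9 (mod 21)

gcd(32, 42) = 2, which divides 36, so solutions exist.
Divide through by 2: 16x ≡ 18 (mod 21).
Find 16^(-1) mod 21 by the extended Euclidean algorithm:
21 = 1 × 16 + 5  ⟹  5 = (1)·21 + (-1)·16
16 = 3 × 5 + 1  ⟹  1 = (-3)·21 + (4)·16
So (4)·16 ≡ 1 (mod 21), i.e. 16^(-1) ≡ 4 (mod 21).
x ≡ 4 × 18 = 72 ≡ 9 (mod 21).
Check: 32 × 9 = 288 ≡ 36 (mod 42).
x ≡ 9 (mod 21), giving 2 solutions mod 42.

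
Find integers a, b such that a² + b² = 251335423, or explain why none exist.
Not possible

Factorization: 251335423 = 73 × 151^3
By Fermat: n is sum of two squares iff every prime p ≡ 3 (mod 4) appears to even power.
Prime(s) ≡ 3 (mod 4) with odd exponent: [(151, 3)]
Therefore 251335423 cannot be expressed as a² + b².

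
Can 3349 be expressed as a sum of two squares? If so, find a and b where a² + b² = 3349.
10² + 57² (a=10, b=57)

Factorization: 3349 = 17 × 197
By Fermat: n is sum of two squares iff every prime p ≡ 3 (mod 4) appears to even power.
All primes ≡ 3 (mod 4) appear to even power.
Search a = 0, 1, 2, … for 3349 - a² a perfect square: first hit at a = 10: 3349 - 100 = 3249 = 57².
3349 = 10² + 57² = 100 + 3249 ✓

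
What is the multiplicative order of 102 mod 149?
37

149 is prime, so ord(102) divides φ(149) = 148.
Divisors of 148: 1, 2, 4, 37, 74, 148.
Repeated squaring: 102^1 ≡ 102, 102^2 ≡ 123, 102^4 ≡ 80, 102^8 ≡ 142, 102^16 ≡ 49, 102^32 ≡ 17, 102^64 ≡ 140, 102^128 ≡ 81 (mod 149).
Test 102^d mod 149 for each divisor d in increasing order:
102^1 ≡ 102
102^2 ≡ 123
102^4 ≡ 80
102^37 = 102^32·102^4·102^1 ≡ 1  ← first divisor giving 1
The order is 37.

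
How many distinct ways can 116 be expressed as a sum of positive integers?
1188908248

p(n) counts ways to write n as a sum of positive integers (order ignored).
Euler's pentagonal recurrence: p(k) = p(k-1) + p(k-2) - p(k-5) - p(k-7) + p(k-12) + p(k-15) - ... (offsets j(3j∓1)/2, signs ++--, p(0)=1, p(<0)=0).
DP table for k = 0..115: p(0)=1, p(1)=1, p(2)=2, p(3)=3, p(4)=5, p(5)=7, p(6)=11, p(7)=15, p(8)=22, p(9)=30, p(10)=42, p(11)=56, p(12)=77, p(13)=101, p(14)=135, p(15)=176, p(16)=231, p(17)=297, p(18)=385, p(19)=490, p(20)=627, p(21)=792, p(22)=1002, p(23)=1255, p(24)=1575, p(25)=1958, p(26)=2436, p(27)=3010, p(28)=3718, p(29)=4565, p(30)=5604, p(31)=6842, p(32)=8349, p(33)=10143, p(34)=12310, p(35)=14883, p(36)=17977, p(37)=21637, p(38)=26015, p(39)=31185, p(40)=37338, p(41)=44583, p(42)=53174, p(43)=63261, p(44)=75175, p(45)=89134, p(46)=105558, p(47)=124754, p(48)=147273, p(49)=173525, p(50)=204226, p(51)=239943, p(52)=281589, p(53)=329931, p(54)=386155, p(55)=451276, p(56)=526823, p(57)=614154, p(58)=715220, p(59)=831820, p(60)=966467, p(61)=1121505, p(62)=1300156, p(63)=1505499, p(64)=1741630, p(65)=2012558, p(66)=2323520, p(67)=2679689, p(68)=3087735, p(69)=3554345, p(70)=4087968, p(71)=4697205, p(72)=5392783, p(73)=6185689, p(74)=7089500, p(75)=8118264, p(76)=9289091, p(77)=10619863, p(78)=12132164, p(79)=13848650, p(80)=15796476, p(81)=18004327, p(82)=20506255, p(83)=23338469, p(84)=26543660, p(85)=30167357, p(86)=34262962, p(87)=38887673, p(88)=44108109, p(89)=49995925, p(90)=56634173, p(91)=64112359, p(92)=72533807, p(93)=82010177, p(94)=92669720, p(95)=104651419, p(96)=118114304, p(97)=133230930, p(98)=150198136, p(99)=169229875, p(100)=190569292, p(101)=214481126, p(102)=241265379, p(103)=271248950, p(104)=304801365, p(105)=342325709, p(106)=384276336, p(107)=431149389, p(108)=483502844, p(109)=541946240, p(110)=607163746, p(111)=679903203, p(112)=761002156, p(113)=851376628, p(114)=952050665, p(115)=1064144451.
Final step: p(116) = p(115) + p(114) - p(111) - p(109) + p(104) + p(101) - p(94) - p(90) + p(81) + p(76) - p(65) - p(59) + p(46) + p(39) - p(24) - p(16)
= 1064144451 + 952050665 - 679903203 - 541946240 + 304801365 + 214481126 - 92669720 - 56634173 + 18004327 + 9289091 - 2012558 - 831820 + 105558 + 31185 - 1575 - 231
= 1188908248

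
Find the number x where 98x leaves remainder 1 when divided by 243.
62

gcd(98, 243) = 1, so the inverse exists.
Extended Euclidean algorithm on (243, 98):
243 = 2 × 98 + 47  ⟹  47 = (1)·243 + (-2)·98
98 = 2 × 47 + 4  ⟹  4 = (-2)·243 + (5)·98
47 = 11 × 4 + 3  ⟹  3 = (23)·243 + (-57)·98
4 = 1 × 3 + 1  ⟹  1 = (-25)·243 + (62)·98
So (62)·98 ≡ 1 (mod 243), i.e. 98^(-1) ≡ 62 (mod 243).
Check: 98 × 62 = 6076 ≡ 1 (mod 243)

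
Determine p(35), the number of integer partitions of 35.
14883

p(n) counts ways to write n as a sum of positive integers (order ignored).
Euler's pentagonal recurrence: p(k) = p(k-1) + p(k-2) - p(k-5) - p(k-7) + p(k-12) + p(k-15) - ... (offsets j(3j∓1)/2, signs ++--, p(0)=1, p(<0)=0).
DP table for k = 0..34: p(0)=1, p(1)=1, p(2)=2, p(3)=3, p(4)=5, p(5)=7, p(6)=11, p(7)=15, p(8)=22, p(9)=30, p(10)=42, p(11)=56, p(12)=77, p(13)=101, p(14)=135, p(15)=176, p(16)=231, p(17)=297, p(18)=385, p(19)=490, p(20)=627, p(21)=792, p(22)=1002, p(23)=1255, p(24)=1575, p(25)=1958, p(26)=2436, p(27)=3010, p(28)=3718, p(29)=4565, p(30)=5604, p(31)=6842, p(32)=8349, p(33)=10143, p(34)=12310.
Final step: p(35) = p(34) + p(33) - p(30) - p(28) + p(23) + p(20) - p(13) - p(9) + p(0)
= 12310 + 10143 - 5604 - 3718 + 1255 + 627 - 101 - 30 + 1
= 14883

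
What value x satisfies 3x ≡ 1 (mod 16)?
11

gcd(3, 16) = 1, so the inverse exists.
Extended Euclidean algorithm on (16, 3):
16 = 5 × 3 + 1  ⟹  1 = (1)·16 + (-5)·3
So (-5)·3 ≡ 1 (mod 16), i.e. 3^(-1) ≡ -5 ≡ 11 (mod 16).
Check: 3 × 11 = 33 ≡ 1 (mod 16)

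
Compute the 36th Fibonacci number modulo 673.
520

Matrix identity: Q^n = [[F_(n+1), F_n], [F_n, F_(n-1)]] with Q = [[1,1],[1,0]].
n = 36 = 100100₂. Square-and-multiply, entries mod 673:
Q^1 = [[1,1],[1,0]]
Q^2 = (Q^1)² = [[2,1],[1,1]]
Q^4 = (Q^2)² = [[5,3],[3,2]]
Q^9 = (Q^4)²·Q = [[55,34],[34,21]]
Q^18 = (Q^9)² = [[143,565],[565,251]]
Q^36 = (Q^18)² = [[482,520],[520,635]]
F_36 mod 673 = Q^36[0][1] = 520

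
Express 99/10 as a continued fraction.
[9; 1, 9]

Euclidean algorithm steps:
99 = 9 × 10 + 9
10 = 1 × 9 + 1
9 = 9 × 1 + 0
Continued fraction: [9; 1, 9]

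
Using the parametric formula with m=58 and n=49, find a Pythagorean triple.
(963, 5684, 5765)

Euclid's formula: a = m² - n², b = 2mn, c = m² + n²
m = 58, n = 49
a = 58² - 49² = 3364 - 2401 = 963
b = 2 × 58 × 49 = 5684
c = 58² + 49² = 3364 + 2401 = 5765
Verification: 963² + 5684² = 927369 + 32307856 = 33235225 = 5765² ✓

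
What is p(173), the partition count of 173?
362326859895

p(n) counts ways to write n as a sum of positive integers (order ignored).
Euler's pentagonal recurrence: p(k) = p(k-1) + p(k-2) - p(k-5) - p(k-7) + p(k-12) + p(k-15) - ... (offsets j(3j∓1)/2, signs ++--, p(0)=1, p(<0)=0).
DP table for k = 0..172: p(0)=1, p(1)=1, p(2)=2, p(3)=3, p(4)=5, p(5)=7, p(6)=11, p(7)=15, p(8)=22, p(9)=30, p(10)=42, p(11)=56, p(12)=77, p(13)=101, p(14)=135, p(15)=176, p(16)=231, p(17)=297, p(18)=385, p(19)=490, p(20)=627, p(21)=792, p(22)=1002, p(23)=1255, p(24)=1575, p(25)=1958, p(26)=2436, p(27)=3010, p(28)=3718, p(29)=4565, p(30)=5604, p(31)=6842, p(32)=8349, p(33)=10143, p(34)=12310, p(35)=14883, p(36)=17977, p(37)=21637, p(38)=26015, p(39)=31185, p(40)=37338, p(41)=44583, p(42)=53174, p(43)=63261, p(44)=75175, p(45)=89134, p(46)=105558, p(47)=124754, p(48)=147273, p(49)=173525, p(50)=204226, p(51)=239943, p(52)=281589, p(53)=329931, p(54)=386155, p(55)=451276, p(56)=526823, p(57)=614154, p(58)=715220, p(59)=831820, p(60)=966467, p(61)=1121505, p(62)=1300156, p(63)=1505499, p(64)=1741630, p(65)=2012558, p(66)=2323520, p(67)=2679689, p(68)=3087735, p(69)=3554345, p(70)=4087968, p(71)=4697205, p(72)=5392783, p(73)=6185689, p(74)=7089500, p(75)=8118264, p(76)=9289091, p(77)=10619863, p(78)=12132164, p(79)=13848650, p(80)=15796476, p(81)=18004327, p(82)=20506255, p(83)=23338469, p(84)=26543660, p(85)=30167357, p(86)=34262962, p(87)=38887673, p(88)=44108109, p(89)=49995925, p(90)=56634173, p(91)=64112359, p(92)=72533807, p(93)=82010177, p(94)=92669720, p(95)=104651419, p(96)=118114304, p(97)=133230930, p(98)=150198136, p(99)=169229875, p(100)=190569292, p(101)=214481126, p(102)=241265379, p(103)=271248950, p(104)=304801365, p(105)=342325709, p(106)=384276336, p(107)=431149389, p(108)=483502844, p(109)=541946240, p(110)=607163746, p(111)=679903203, p(112)=761002156, p(113)=851376628, p(114)=952050665, p(115)=1064144451, p(116)=1188908248, p(117)=1327710076, p(118)=1482074143, p(119)=1653668665, p(120)=1844349560, p(121)=2056148051, p(122)=2291320912, p(123)=2552338241, p(124)=2841940500, p(125)=3163127352, p(126)=3519222692, p(127)=3913864295, p(128)=4351078600, p(129)=4835271870, p(130)=5371315400, p(131)=5964539504, p(132)=6620830889, p(133)=7346629512, p(134)=8149040695, p(135)=9035836076, p(136)=10015581680, p(137)=11097645016, p(138)=12292341831, p(139)=13610949895, p(140)=15065878135, p(141)=16670689208, p(142)=18440293320, p(143)=20390982757, p(144)=22540654445, p(145)=24908858009, p(146)=27517052599, p(147)=30388671978, p(148)=33549419497, p(149)=37027355200, p(150)=40853235313, p(151)=45060624582, p(152)=49686288421, p(153)=54770336324, p(154)=60356673280, p(155)=66493182097, p(156)=73232243759, p(157)=80630964769, p(158)=88751778802, p(159)=97662728555, p(160)=107438159466, p(161)=118159068427, p(162)=129913904637, p(163)=142798995930, p(164)=156919475295, p(165)=172389800255, p(166)=189334822579, p(167)=207890420102, p(168)=228204732751, p(169)=250438925115, p(170)=274768617130, p(171)=301384802048, p(172)=330495499613.
Final step: p(173) = p(172) + p(171) - p(168) - p(166) + p(161) + p(158) - p(151) - p(147) + p(138) + p(133) - p(122) - p(116) + p(103) + p(96) - p(81) - p(73) + p(56) + p(47) - p(28) - p(18)
= 330495499613 + 301384802048 - 228204732751 - 189334822579 + 118159068427 + 88751778802 - 45060624582 - 30388671978 + 12292341831 + 7346629512 - 2291320912 - 1188908248 + 271248950 + 118114304 - 18004327 - 6185689 + 526823 + 124754 - 3718 - 385
= 362326859895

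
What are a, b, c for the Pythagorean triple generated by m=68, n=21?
(4183, 2856, 5065)

Euclid's formula: a = m² - n², b = 2mn, c = m² + n²
m = 68, n = 21
a = 68² - 21² = 4624 - 441 = 4183
b = 2 × 68 × 21 = 2856
c = 68² + 21² = 4624 + 441 = 5065
Verification: 4183² + 2856² = 17497489 + 8156736 = 25654225 = 5065² ✓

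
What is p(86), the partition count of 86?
34262962

p(n) counts ways to write n as a sum of positive integers (order ignored).
Euler's pentagonal recurrence: p(k) = p(k-1) + p(k-2) - p(k-5) - p(k-7) + p(k-12) + p(k-15) - ... (offsets j(3j∓1)/2, signs ++--, p(0)=1, p(<0)=0).
DP table for k = 0..85: p(0)=1, p(1)=1, p(2)=2, p(3)=3, p(4)=5, p(5)=7, p(6)=11, p(7)=15, p(8)=22, p(9)=30, p(10)=42, p(11)=56, p(12)=77, p(13)=101, p(14)=135, p(15)=176, p(16)=231, p(17)=297, p(18)=385, p(19)=490, p(20)=627, p(21)=792, p(22)=1002, p(23)=1255, p(24)=1575, p(25)=1958, p(26)=2436, p(27)=3010, p(28)=3718, p(29)=4565, p(30)=5604, p(31)=6842, p(32)=8349, p(33)=10143, p(34)=12310, p(35)=14883, p(36)=17977, p(37)=21637, p(38)=26015, p(39)=31185, p(40)=37338, p(41)=44583, p(42)=53174, p(43)=63261, p(44)=75175, p(45)=89134, p(46)=105558, p(47)=124754, p(48)=147273, p(49)=173525, p(50)=204226, p(51)=239943, p(52)=281589, p(53)=329931, p(54)=386155, p(55)=451276, p(56)=526823, p(57)=614154, p(58)=715220, p(59)=831820, p(60)=966467, p(61)=1121505, p(62)=1300156, p(63)=1505499, p(64)=1741630, p(65)=2012558, p(66)=2323520, p(67)=2679689, p(68)=3087735, p(69)=3554345, p(70)=4087968, p(71)=4697205, p(72)=5392783, p(73)=6185689, p(74)=7089500, p(75)=8118264, p(76)=9289091, p(77)=10619863, p(78)=12132164, p(79)=13848650, p(80)=15796476, p(81)=18004327, p(82)=20506255, p(83)=23338469, p(84)=26543660, p(85)=30167357.
Final step: p(86) = p(85) + p(84) - p(81) - p(79) + p(74) + p(71) - p(64) - p(60) + p(51) + p(46) - p(35) - p(29) + p(16) + p(9)
= 30167357 + 26543660 - 18004327 - 13848650 + 7089500 + 4697205 - 1741630 - 966467 + 239943 + 105558 - 14883 - 4565 + 231 + 30
= 34262962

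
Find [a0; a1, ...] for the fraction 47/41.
[1; 6, 1, 5]

Euclidean algorithm steps:
47 = 1 × 41 + 6
41 = 6 × 6 + 5
6 = 1 × 5 + 1
5 = 5 × 1 + 0
Continued fraction: [1; 6, 1, 5]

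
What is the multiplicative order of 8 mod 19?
6

19 is prime, so ord(8) divides φ(19) = 18.
Divisors of 18: 1, 2, 3, 6, 9, 18.
Repeated squaring: 8^1 ≡ 8, 8^2 ≡ 7, 8^4 ≡ 11, 8^8 ≡ 7, 8^16 ≡ 11 (mod 19).
Test 8^d mod 19 for each divisor d in increasing order:
8^1 ≡ 8
8^2 ≡ 7
8^3 = 8^2·8^1 ≡ 18
8^6 = 8^4·8^2 ≡ 1  ← first divisor giving 1
The order is 6.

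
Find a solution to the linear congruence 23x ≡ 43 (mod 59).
x ≡ 7 (mod 59)

gcd(23, 59) = 1, which divides 43, so solutions exist.
Find 23^(-1) mod 59 by the extended Euclidean algorithm:
59 = 2 × 23 + 13  ⟹  13 = (1)·59 + (-2)·23
23 = 1 × 13 + 10  ⟹  10 = (-1)·59 + (3)·23
13 = 1 × 10 + 3  ⟹  3 = (2)·59 + (-5)·23
10 = 3 × 3 + 1  ⟹  1 = (-7)·59 + (18)·23
So (18)·23 ≡ 1 (mod 59), i.e. 23^(-1) ≡ 18 (mod 59).
x ≡ 18 × 43 = 774 ≡ 7 (mod 59).
Check: 23 × 7 = 161 ≡ 43 (mod 59).
Unique solution: x ≡ 7 (mod 59)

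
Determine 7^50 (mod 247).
49

Repeated squaring. Binary of 50 = 110010.
7^1 ≡ 7 (mod 247); 7^2 ≡ 49 (mod 247); 7^4 ≡ 178 (mod 247); 7^8 ≡ 68 (mod 247); 7^16 ≡ 178 (mod 247); 7^32 ≡ 68 (mod 247)
7^50 = 7^2 × 7^16 × 7^32 ≡ 49 (mod 247)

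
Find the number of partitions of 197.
3068829878530

p(n) counts ways to write n as a sum of positive integers (order ignored).
Euler's pentagonal recurrence: p(k) = p(k-1) + p(k-2) - p(k-5) - p(k-7) + p(k-12) + p(k-15) - ... (offsets j(3j∓1)/2, signs ++--, p(0)=1, p(<0)=0).
DP table for k = 0..196: p(0)=1, p(1)=1, p(2)=2, p(3)=3, p(4)=5, p(5)=7, p(6)=11, p(7)=15, p(8)=22, p(9)=30, p(10)=42, p(11)=56, p(12)=77, p(13)=101, p(14)=135, p(15)=176, p(16)=231, p(17)=297, p(18)=385, p(19)=490, p(20)=627, p(21)=792, p(22)=1002, p(23)=1255, p(24)=1575, p(25)=1958, p(26)=2436, p(27)=3010, p(28)=3718, p(29)=4565, p(30)=5604, p(31)=6842, p(32)=8349, p(33)=10143, p(34)=12310, p(35)=14883, p(36)=17977, p(37)=21637, p(38)=26015, p(39)=31185, p(40)=37338, p(41)=44583, p(42)=53174, p(43)=63261, p(44)=75175, p(45)=89134, p(46)=105558, p(47)=124754, p(48)=147273, p(49)=173525, p(50)=204226, p(51)=239943, p(52)=281589, p(53)=329931, p(54)=386155, p(55)=451276, p(56)=526823, p(57)=614154, p(58)=715220, p(59)=831820, p(60)=966467, p(61)=1121505, p(62)=1300156, p(63)=1505499, p(64)=1741630, p(65)=2012558, p(66)=2323520, p(67)=2679689, p(68)=3087735, p(69)=3554345, p(70)=4087968, p(71)=4697205, p(72)=5392783, p(73)=6185689, p(74)=7089500, p(75)=8118264, p(76)=9289091, p(77)=10619863, p(78)=12132164, p(79)=13848650, p(80)=15796476, p(81)=18004327, p(82)=20506255, p(83)=23338469, p(84)=26543660, p(85)=30167357, p(86)=34262962, p(87)=38887673, p(88)=44108109, p(89)=49995925, p(90)=56634173, p(91)=64112359, p(92)=72533807, p(93)=82010177, p(94)=92669720, p(95)=104651419, p(96)=118114304, p(97)=133230930, p(98)=150198136, p(99)=169229875, p(100)=190569292, p(101)=214481126, p(102)=241265379, p(103)=271248950, p(104)=304801365, p(105)=342325709, p(106)=384276336, p(107)=431149389, p(108)=483502844, p(109)=541946240, p(110)=607163746, p(111)=679903203, p(112)=761002156, p(113)=851376628, p(114)=952050665, p(115)=1064144451, p(116)=1188908248, p(117)=1327710076, p(118)=1482074143, p(119)=1653668665, p(120)=1844349560, p(121)=2056148051, p(122)=2291320912, p(123)=2552338241, p(124)=2841940500, p(125)=3163127352, p(126)=3519222692, p(127)=3913864295, p(128)=4351078600, p(129)=4835271870, p(130)=5371315400, p(131)=5964539504, p(132)=6620830889, p(133)=7346629512, p(134)=8149040695, p(135)=9035836076, p(136)=10015581680, p(137)=11097645016, p(138)=12292341831, p(139)=13610949895, p(140)=15065878135, p(141)=16670689208, p(142)=18440293320, p(143)=20390982757, p(144)=22540654445, p(145)=24908858009, p(146)=27517052599, p(147)=30388671978, p(148)=33549419497, p(149)=37027355200, p(150)=40853235313, p(151)=45060624582, p(152)=49686288421, p(153)=54770336324, p(154)=60356673280, p(155)=66493182097, p(156)=73232243759, p(157)=80630964769, p(158)=88751778802, p(159)=97662728555, p(160)=107438159466, p(161)=118159068427, p(162)=129913904637, p(163)=142798995930, p(164)=156919475295, p(165)=172389800255, p(166)=189334822579, p(167)=207890420102, p(168)=228204732751, p(169)=250438925115, p(170)=274768617130, p(171)=301384802048, p(172)=330495499613, p(173)=362326859895, p(174)=397125074750, p(175)=435157697830, p(176)=476715857290, p(177)=522115831195, p(178)=571701605655, p(179)=625846753120, p(180)=684957390936, p(181)=749474411781, p(182)=819876908323, p(183)=896684817527, p(184)=980462880430, p(185)=1071823774337, p(186)=1171432692373, p(187)=1280011042268, p(188)=1398341745571, p(189)=1527273599625, p(190)=1667727404093, p(191)=1820701100652, p(192)=1987276856363, p(193)=2168627105469, p(194)=2366022741845, p(195)=2580840212973, p(196)=2814570987591.
Final step: p(197) = p(196) + p(195) - p(192) - p(190) + p(185) + p(182) - p(175) - p(171) + p(162) + p(157) - p(146) - p(140) + p(127) + p(120) - p(105) - p(97) + p(80) + p(71) - p(52) - p(42) + p(21) + p(10)
= 2814570987591 + 2580840212973 - 1987276856363 - 1667727404093 + 1071823774337 + 819876908323 - 435157697830 - 301384802048 + 129913904637 + 80630964769 - 27517052599 - 15065878135 + 3913864295 + 1844349560 - 342325709 - 133230930 + 15796476 + 4697205 - 281589 - 53174 + 792 + 42
= 3068829878530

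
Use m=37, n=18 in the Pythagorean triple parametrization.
(1045, 1332, 1693)

Euclid's formula: a = m² - n², b = 2mn, c = m² + n²
m = 37, n = 18
a = 37² - 18² = 1369 - 324 = 1045
b = 2 × 37 × 18 = 1332
c = 37² + 18² = 1369 + 324 = 1693
Verification: 1045² + 1332² = 1092025 + 1774224 = 2866249 = 1693² ✓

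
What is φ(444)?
144

444 = 2^2 × 3 × 37
φ(n) = n × ∏(1 - 1/p) for each prime p dividing n
φ(444) = 444 × (1 - 1/2) × (1 - 1/3) × (1 - 1/37) = 144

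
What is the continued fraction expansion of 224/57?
[3; 1, 13, 4]

Euclidean algorithm steps:
224 = 3 × 57 + 53
57 = 1 × 53 + 4
53 = 13 × 4 + 1
4 = 4 × 1 + 0
Continued fraction: [3; 1, 13, 4]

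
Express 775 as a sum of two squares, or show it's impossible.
Not possible

Factorization: 775 = 5^2 × 31
By Fermat: n is sum of two squares iff every prime p ≡ 3 (mod 4) appears to even power.
Prime(s) ≡ 3 (mod 4) with odd exponent: [(31, 1)]
Therefore 775 cannot be expressed as a² + b².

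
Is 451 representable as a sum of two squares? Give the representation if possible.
Not possible

Factorization: 451 = 11 × 41
By Fermat: n is sum of two squares iff every prime p ≡ 3 (mod 4) appears to even power.
Prime(s) ≡ 3 (mod 4) with odd exponent: [(11, 1)]
Therefore 451 cannot be expressed as a² + b².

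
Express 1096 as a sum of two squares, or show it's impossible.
14² + 30² (a=14, b=30)

Factorization: 1096 = 2^3 × 137
By Fermat: n is sum of two squares iff every prime p ≡ 3 (mod 4) appears to even power.
All primes ≡ 3 (mod 4) appear to even power.
Search a = 0, 1, 2, … for 1096 - a² a perfect square: first hit at a = 14: 1096 - 196 = 900 = 30².
1096 = 14² + 30² = 196 + 900 ✓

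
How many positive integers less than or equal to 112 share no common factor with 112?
48

112 = 2^4 × 7
φ(n) = n × ∏(1 - 1/p) for each prime p dividing n
φ(112) = 112 × (1 - 1/2) × (1 - 1/7) = 48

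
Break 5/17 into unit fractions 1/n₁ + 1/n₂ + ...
1/4 + 1/23 + 1/1564

Greedy algorithm:
5/17: ceiling(17/5) = 4, use 1/4
3/68: ceiling(68/3) = 23, use 1/23
1/1564: ceiling(1564/1) = 1564, use 1/1564
Result: 5/17 = 1/4 + 1/23 + 1/1564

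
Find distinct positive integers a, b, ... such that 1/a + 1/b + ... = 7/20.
1/3 + 1/60

Greedy algorithm:
7/20: ceiling(20/7) = 3, use 1/3
1/60: ceiling(60/1) = 60, use 1/60
Result: 7/20 = 1/3 + 1/60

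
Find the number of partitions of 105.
342325709

p(n) counts ways to write n as a sum of positive integers (order ignored).
Euler's pentagonal recurrence: p(k) = p(k-1) + p(k-2) - p(k-5) - p(k-7) + p(k-12) + p(k-15) - ... (offsets j(3j∓1)/2, signs ++--, p(0)=1, p(<0)=0).
DP table for k = 0..104: p(0)=1, p(1)=1, p(2)=2, p(3)=3, p(4)=5, p(5)=7, p(6)=11, p(7)=15, p(8)=22, p(9)=30, p(10)=42, p(11)=56, p(12)=77, p(13)=101, p(14)=135, p(15)=176, p(16)=231, p(17)=297, p(18)=385, p(19)=490, p(20)=627, p(21)=792, p(22)=1002, p(23)=1255, p(24)=1575, p(25)=1958, p(26)=2436, p(27)=3010, p(28)=3718, p(29)=4565, p(30)=5604, p(31)=6842, p(32)=8349, p(33)=10143, p(34)=12310, p(35)=14883, p(36)=17977, p(37)=21637, p(38)=26015, p(39)=31185, p(40)=37338, p(41)=44583, p(42)=53174, p(43)=63261, p(44)=75175, p(45)=89134, p(46)=105558, p(47)=124754, p(48)=147273, p(49)=173525, p(50)=204226, p(51)=239943, p(52)=281589, p(53)=329931, p(54)=386155, p(55)=451276, p(56)=526823, p(57)=614154, p(58)=715220, p(59)=831820, p(60)=966467, p(61)=1121505, p(62)=1300156, p(63)=1505499, p(64)=1741630, p(65)=2012558, p(66)=2323520, p(67)=2679689, p(68)=3087735, p(69)=3554345, p(70)=4087968, p(71)=4697205, p(72)=5392783, p(73)=6185689, p(74)=7089500, p(75)=8118264, p(76)=9289091, p(77)=10619863, p(78)=12132164, p(79)=13848650, p(80)=15796476, p(81)=18004327, p(82)=20506255, p(83)=23338469, p(84)=26543660, p(85)=30167357, p(86)=34262962, p(87)=38887673, p(88)=44108109, p(89)=49995925, p(90)=56634173, p(91)=64112359, p(92)=72533807, p(93)=82010177, p(94)=92669720, p(95)=104651419, p(96)=118114304, p(97)=133230930, p(98)=150198136, p(99)=169229875, p(100)=190569292, p(101)=214481126, p(102)=241265379, p(103)=271248950, p(104)=304801365.
Final step: p(105) = p(104) + p(103) - p(100) - p(98) + p(93) + p(90) - p(83) - p(79) + p(70) + p(65) - p(54) - p(48) + p(35) + p(28) - p(13) - p(5)
= 304801365 + 271248950 - 190569292 - 150198136 + 82010177 + 56634173 - 23338469 - 13848650 + 4087968 + 2012558 - 386155 - 147273 + 14883 + 3718 - 101 - 7
= 342325709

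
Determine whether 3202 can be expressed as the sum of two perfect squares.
39² + 41² (a=39, b=41)

Factorization: 3202 = 2 × 1601
By Fermat: n is sum of two squares iff every prime p ≡ 3 (mod 4) appears to even power.
All primes ≡ 3 (mod 4) appear to even power.
Search a = 0, 1, 2, … for 3202 - a² a perfect square: first hit at a = 39: 3202 - 1521 = 1681 = 41².
3202 = 39² + 41² = 1521 + 1681 ✓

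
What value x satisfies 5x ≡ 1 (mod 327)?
131

gcd(5, 327) = 1, so the inverse exists.
Extended Euclidean algorithm on (327, 5):
327 = 65 × 5 + 2  ⟹  2 = (1)·327 + (-65)·5
5 = 2 × 2 + 1  ⟹  1 = (-2)·327 + (131)·5
So (131)·5 ≡ 1 (mod 327), i.e. 5^(-1) ≡ 131 (mod 327).
Check: 5 × 131 = 655 ≡ 1 (mod 327)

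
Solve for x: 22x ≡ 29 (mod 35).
x ≡ 22 (mod 35)

gcd(22, 35) = 1, which divides 29, so solutions exist.
Find 22^(-1) mod 35 by the extended Euclidean algorithm:
35 = 1 × 22 + 13  ⟹  13 = (1)·35 + (-1)·22
22 = 1 × 13 + 9  ⟹  9 = (-1)·35 + (2)·22
13 = 1 × 9 + 4  ⟹  4 = (2)·35 + (-3)·22
9 = 2 × 4 + 1  ⟹  1 = (-5)·35 + (8)·22
So (8)·22 ≡ 1 (mod 35), i.e. 22^(-1) ≡ 8 (mod 35).
x ≡ 8 × 29 = 232 ≡ 22 (mod 35).
Check: 22 × 22 = 484 ≡ 29 (mod 35).
Unique solution: x ≡ 22 (mod 35)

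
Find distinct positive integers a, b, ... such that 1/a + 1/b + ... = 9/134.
1/15 + 1/2010

Greedy algorithm:
9/134: ceiling(134/9) = 15, use 1/15
1/2010: ceiling(2010/1) = 2010, use 1/2010
Result: 9/134 = 1/15 + 1/2010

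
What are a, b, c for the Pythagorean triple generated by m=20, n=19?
(39, 760, 761)

Euclid's formula: a = m² - n², b = 2mn, c = m² + n²
m = 20, n = 19
a = 20² - 19² = 400 - 361 = 39
b = 2 × 20 × 19 = 760
c = 20² + 19² = 400 + 361 = 761
Verification: 39² + 760² = 1521 + 577600 = 579121 = 761² ✓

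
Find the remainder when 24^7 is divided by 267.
159

Repeated squaring. Binary of 7 = 111.
24^1 ≡ 24 (mod 267); 24^2 ≡ 42 (mod 267); 24^4 ≡ 162 (mod 267)
24^7 = 24^1 × 24^2 × 24^4 ≡ 159 (mod 267)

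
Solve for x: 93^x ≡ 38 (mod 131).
66

Baby-step giant-step with step n = ⌈√131⌉ = 12.
Baby steps 93^j mod 131 (j:value) for j=0..11: 0:1, 1:93, 2:3, 3:17, 4:9, 5:51, 6:27, 7:22, 8:81, 9:66, 10:112, 11:67.
Giant-step multiplier: 93^(-12) ≡ 93^(130-12) = 93^118 ≡ 108 (mod 131).
Giant steps γ_i = 38·108^i mod 131: γ_0=38, γ_1=43, γ_2=59, γ_3=84, γ_4=33, γ_5=27 (in table at j=6).
x = i·n + j = 5·12 + 6 = 66.
Check: 93^66 ≡ 38 (mod 131).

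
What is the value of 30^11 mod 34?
4

Repeated squaring. Binary of 11 = 1011.
30^1 ≡ 30 (mod 34); 30^2 ≡ 16 (mod 34); 30^4 ≡ 18 (mod 34); 30^8 ≡ 18 (mod 34)
30^11 = 30^1 × 30^2 × 30^8 ≡ 4 (mod 34)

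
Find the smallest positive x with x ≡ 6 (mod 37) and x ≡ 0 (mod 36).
1116

Using Chinese Remainder Theorem:
M = 37 × 36 = 1332
M1 = 36, M2 = 37
y1 = 36^(-1) mod 37 = 36
y2 = 37^(-1) mod 36 = 1
x = (6×36×36 + 0×37×1) mod 1332 = 1116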